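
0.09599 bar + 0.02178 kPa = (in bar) 0.09621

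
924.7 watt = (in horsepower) 1.24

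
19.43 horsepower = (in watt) 1.449e+04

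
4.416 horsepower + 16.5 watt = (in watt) 3310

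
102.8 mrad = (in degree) 5.89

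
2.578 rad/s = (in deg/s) 147.7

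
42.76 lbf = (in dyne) 1.902e+07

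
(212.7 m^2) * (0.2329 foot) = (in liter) 1.51e+04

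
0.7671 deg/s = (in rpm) 0.1279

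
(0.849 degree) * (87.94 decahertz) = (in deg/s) 746.6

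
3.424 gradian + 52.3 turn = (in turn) 52.31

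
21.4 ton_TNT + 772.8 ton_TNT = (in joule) 3.323e+12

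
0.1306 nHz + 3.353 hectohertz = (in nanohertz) 3.353e+11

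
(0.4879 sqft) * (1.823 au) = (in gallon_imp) 2.719e+12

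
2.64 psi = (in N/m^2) 1.82e+04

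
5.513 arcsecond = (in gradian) 0.001702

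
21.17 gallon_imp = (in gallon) 25.42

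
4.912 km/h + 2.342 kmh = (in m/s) 2.015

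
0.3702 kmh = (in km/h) 0.3702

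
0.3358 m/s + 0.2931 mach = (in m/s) 100.1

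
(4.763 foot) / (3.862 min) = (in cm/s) 0.6265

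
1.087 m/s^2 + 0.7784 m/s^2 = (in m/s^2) 1.865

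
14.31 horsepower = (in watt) 1.067e+04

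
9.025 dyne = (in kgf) 9.203e-06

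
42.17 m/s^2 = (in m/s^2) 42.17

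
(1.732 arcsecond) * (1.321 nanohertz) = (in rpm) 1.059e-13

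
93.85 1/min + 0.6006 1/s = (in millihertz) 2165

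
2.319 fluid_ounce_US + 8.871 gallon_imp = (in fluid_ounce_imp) 1422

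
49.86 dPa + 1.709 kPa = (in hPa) 17.14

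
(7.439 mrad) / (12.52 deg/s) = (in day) 3.94e-07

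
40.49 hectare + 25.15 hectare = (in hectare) 65.64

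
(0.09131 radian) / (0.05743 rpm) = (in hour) 0.004217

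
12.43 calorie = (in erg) 5.201e+08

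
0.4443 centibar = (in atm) 0.004385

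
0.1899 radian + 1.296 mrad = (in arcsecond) 3.944e+04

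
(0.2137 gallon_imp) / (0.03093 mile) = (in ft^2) 0.0002101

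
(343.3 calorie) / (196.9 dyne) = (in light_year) 7.711e-11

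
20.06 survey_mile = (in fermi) 3.228e+19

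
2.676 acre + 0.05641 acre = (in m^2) 1.106e+04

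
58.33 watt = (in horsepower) 0.07822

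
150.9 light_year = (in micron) 1.428e+24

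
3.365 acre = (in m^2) 1.362e+04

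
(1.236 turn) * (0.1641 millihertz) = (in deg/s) 0.07302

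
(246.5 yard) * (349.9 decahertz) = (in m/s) 7.887e+05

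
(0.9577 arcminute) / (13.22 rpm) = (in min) 3.354e-06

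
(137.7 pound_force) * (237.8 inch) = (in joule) 3700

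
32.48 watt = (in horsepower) 0.04356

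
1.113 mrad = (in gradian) 0.07086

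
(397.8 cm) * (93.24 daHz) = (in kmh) 1.335e+04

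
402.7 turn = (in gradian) 1.611e+05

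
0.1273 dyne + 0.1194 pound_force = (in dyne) 5.311e+04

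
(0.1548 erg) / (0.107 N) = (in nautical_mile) 7.812e-11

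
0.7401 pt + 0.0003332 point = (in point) 0.7404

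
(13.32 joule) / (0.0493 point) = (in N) 7.659e+05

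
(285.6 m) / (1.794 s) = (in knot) 309.5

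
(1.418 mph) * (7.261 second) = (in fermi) 4.603e+15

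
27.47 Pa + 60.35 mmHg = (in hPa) 80.73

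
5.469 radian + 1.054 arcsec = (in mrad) 5469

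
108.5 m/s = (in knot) 210.9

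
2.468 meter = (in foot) 8.097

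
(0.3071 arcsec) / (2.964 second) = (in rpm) 4.797e-06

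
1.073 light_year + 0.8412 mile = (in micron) 1.015e+22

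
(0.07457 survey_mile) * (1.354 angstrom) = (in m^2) 1.625e-08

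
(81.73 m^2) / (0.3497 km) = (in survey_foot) 0.7668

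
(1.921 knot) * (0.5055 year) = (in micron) 1.575e+13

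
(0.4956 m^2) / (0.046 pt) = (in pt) 8.657e+07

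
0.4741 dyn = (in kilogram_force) 4.834e-07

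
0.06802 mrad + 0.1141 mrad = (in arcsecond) 37.56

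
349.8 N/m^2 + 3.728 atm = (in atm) 3.731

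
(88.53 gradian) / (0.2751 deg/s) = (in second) 289.6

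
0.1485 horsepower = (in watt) 110.7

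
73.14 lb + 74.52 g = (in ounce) 1173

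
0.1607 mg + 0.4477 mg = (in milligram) 0.6084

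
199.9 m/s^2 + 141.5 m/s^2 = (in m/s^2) 341.4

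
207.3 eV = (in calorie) 7.938e-18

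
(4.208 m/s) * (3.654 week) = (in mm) 9.299e+09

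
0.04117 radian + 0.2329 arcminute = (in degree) 2.363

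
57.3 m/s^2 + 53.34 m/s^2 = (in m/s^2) 110.6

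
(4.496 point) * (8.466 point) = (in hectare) 4.737e-10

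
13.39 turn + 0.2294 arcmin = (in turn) 13.39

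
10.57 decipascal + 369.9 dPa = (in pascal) 38.05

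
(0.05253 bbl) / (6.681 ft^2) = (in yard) 0.01472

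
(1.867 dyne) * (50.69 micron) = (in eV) 5.907e+09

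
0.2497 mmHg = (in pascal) 33.29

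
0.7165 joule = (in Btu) 0.0006791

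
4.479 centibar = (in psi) 0.6496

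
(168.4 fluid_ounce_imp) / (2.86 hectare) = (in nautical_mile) 9.033e-11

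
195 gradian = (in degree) 175.5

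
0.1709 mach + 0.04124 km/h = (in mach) 0.1709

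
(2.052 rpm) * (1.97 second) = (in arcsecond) 8.732e+04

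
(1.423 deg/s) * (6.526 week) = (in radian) 9.803e+04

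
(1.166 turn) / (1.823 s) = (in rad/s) 4.019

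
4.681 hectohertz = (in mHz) 4.681e+05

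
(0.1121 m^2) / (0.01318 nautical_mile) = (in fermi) 4.593e+12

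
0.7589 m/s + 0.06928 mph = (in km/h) 2.844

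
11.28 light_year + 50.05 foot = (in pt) 3.025e+20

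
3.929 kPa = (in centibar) 3.929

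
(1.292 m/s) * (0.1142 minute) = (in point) 2.509e+04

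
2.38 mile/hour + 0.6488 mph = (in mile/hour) 3.029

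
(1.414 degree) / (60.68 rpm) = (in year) 1.232e-10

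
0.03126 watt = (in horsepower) 4.192e-05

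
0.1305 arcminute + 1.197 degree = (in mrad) 20.93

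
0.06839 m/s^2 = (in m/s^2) 0.06839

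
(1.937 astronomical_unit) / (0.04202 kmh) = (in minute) 4.138e+11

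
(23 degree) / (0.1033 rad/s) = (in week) 6.425e-06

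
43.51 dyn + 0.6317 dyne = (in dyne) 44.14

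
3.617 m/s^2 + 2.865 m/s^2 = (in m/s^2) 6.482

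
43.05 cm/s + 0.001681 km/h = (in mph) 0.964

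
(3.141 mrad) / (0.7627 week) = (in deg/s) 3.901e-07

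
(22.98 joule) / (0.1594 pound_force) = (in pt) 9.187e+04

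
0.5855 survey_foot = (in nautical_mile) 9.636e-05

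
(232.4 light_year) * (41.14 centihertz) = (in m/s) 9.045e+17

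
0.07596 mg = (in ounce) 2.679e-06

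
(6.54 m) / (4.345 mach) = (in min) 7.367e-05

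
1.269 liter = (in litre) 1.269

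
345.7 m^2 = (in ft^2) 3721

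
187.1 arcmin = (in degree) 3.118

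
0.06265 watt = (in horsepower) 8.402e-05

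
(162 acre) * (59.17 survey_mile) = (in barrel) 3.927e+11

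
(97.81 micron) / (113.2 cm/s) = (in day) 1e-09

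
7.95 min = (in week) 0.0007887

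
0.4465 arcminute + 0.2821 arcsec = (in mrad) 0.1312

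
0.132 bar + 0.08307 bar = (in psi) 3.119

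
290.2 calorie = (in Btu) 1.151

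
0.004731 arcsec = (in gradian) 1.46e-06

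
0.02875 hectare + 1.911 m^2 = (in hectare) 0.02894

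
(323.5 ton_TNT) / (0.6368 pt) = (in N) 6.025e+15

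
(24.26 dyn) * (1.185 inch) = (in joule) 7.302e-06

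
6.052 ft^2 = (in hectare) 5.622e-05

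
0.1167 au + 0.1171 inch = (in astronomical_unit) 0.1167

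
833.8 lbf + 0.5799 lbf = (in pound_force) 834.4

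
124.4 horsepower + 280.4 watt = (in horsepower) 124.8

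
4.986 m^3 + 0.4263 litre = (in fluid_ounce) 1.686e+05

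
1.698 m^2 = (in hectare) 0.0001698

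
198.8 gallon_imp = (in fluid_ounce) 3.056e+04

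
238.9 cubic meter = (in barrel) 1503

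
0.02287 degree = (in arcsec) 82.33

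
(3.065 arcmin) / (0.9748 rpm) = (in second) 0.008734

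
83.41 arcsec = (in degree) 0.02317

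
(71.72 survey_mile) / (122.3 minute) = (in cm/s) 1573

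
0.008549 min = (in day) 5.937e-06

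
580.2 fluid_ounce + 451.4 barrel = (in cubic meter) 71.78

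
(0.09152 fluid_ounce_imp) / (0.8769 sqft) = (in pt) 0.09048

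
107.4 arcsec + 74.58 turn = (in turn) 74.58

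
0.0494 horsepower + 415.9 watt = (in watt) 452.7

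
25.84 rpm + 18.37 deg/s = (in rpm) 28.9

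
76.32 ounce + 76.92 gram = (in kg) 2.241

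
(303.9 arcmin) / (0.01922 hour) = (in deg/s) 0.0732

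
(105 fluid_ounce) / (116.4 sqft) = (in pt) 0.814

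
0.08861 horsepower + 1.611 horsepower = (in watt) 1267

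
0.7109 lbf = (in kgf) 0.3225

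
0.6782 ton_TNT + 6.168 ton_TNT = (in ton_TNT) 6.846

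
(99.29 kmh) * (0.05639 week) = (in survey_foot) 3.086e+06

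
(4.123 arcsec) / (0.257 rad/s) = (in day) 9.002e-10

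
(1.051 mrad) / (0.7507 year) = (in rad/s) 4.439e-11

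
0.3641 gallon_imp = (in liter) 1.655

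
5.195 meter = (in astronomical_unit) 3.473e-11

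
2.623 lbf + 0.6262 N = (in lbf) 2.764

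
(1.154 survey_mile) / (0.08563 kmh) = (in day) 0.9037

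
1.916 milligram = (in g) 0.001916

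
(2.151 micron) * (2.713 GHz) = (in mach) 17.14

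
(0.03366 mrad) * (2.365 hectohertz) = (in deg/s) 0.4561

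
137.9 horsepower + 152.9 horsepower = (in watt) 2.168e+05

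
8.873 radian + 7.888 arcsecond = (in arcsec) 1.83e+06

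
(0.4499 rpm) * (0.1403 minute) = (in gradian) 25.25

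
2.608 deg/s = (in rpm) 0.4347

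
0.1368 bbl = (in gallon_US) 5.746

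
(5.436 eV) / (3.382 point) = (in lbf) 1.641e-16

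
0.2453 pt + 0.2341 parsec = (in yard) 7.9e+15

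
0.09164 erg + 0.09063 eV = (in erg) 0.09164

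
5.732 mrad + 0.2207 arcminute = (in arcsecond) 1196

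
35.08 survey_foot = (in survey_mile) 0.006644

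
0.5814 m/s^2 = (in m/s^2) 0.5814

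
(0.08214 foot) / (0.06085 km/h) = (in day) 1.714e-05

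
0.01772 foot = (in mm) 5.401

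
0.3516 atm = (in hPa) 356.3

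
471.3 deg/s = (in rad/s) 8.226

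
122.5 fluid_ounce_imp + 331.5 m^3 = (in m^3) 331.5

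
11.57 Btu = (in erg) 1.221e+11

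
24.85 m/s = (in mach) 0.07298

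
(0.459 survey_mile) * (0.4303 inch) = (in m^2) 8.074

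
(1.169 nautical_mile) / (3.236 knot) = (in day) 0.01505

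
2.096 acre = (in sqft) 9.13e+04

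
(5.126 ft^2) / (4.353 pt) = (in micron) 3.101e+08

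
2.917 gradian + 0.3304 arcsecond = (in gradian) 2.917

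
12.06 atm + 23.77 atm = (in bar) 36.3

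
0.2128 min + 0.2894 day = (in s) 2.502e+04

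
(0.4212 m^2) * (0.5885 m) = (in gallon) 65.48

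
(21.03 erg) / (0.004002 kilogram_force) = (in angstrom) 5.358e+05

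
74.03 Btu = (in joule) 7.811e+04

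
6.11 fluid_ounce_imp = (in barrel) 0.001092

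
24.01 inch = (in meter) 0.6099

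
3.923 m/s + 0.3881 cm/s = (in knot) 7.633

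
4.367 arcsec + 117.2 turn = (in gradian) 4.688e+04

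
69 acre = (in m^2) 2.792e+05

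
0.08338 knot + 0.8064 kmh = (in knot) 0.5188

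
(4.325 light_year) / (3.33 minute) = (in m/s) 2.048e+14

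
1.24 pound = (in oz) 19.84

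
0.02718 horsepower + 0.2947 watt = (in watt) 20.56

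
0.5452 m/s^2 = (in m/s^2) 0.5452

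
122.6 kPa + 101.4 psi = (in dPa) 8.217e+06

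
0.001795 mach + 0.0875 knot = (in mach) 0.001927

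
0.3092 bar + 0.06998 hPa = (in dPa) 3.093e+05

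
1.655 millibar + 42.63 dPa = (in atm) 0.001675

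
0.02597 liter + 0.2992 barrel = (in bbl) 0.2994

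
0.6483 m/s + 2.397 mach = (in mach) 2.399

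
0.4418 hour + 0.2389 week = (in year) 0.004632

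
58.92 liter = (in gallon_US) 15.57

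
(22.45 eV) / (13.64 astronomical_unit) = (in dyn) 1.763e-25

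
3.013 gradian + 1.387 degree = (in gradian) 4.554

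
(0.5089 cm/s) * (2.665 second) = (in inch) 0.5339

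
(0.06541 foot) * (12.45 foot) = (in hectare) 7.566e-06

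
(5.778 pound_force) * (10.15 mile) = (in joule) 4.198e+05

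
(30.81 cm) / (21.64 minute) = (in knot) 0.0004613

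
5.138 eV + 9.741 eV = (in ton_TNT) 5.698e-28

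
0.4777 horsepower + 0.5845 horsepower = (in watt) 792.1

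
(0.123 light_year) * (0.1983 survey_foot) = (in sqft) 7.571e+14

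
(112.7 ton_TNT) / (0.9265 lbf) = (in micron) 1.144e+17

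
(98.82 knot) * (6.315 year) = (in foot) 3.322e+10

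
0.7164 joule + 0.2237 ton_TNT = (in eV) 5.842e+27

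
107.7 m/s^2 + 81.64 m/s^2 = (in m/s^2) 189.3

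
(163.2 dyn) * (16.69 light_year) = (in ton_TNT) 6.159e+04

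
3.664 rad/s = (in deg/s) 209.9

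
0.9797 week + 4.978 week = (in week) 5.958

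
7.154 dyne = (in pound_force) 1.608e-05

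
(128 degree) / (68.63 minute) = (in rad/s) 0.0005425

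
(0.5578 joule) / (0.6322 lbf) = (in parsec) 6.428e-18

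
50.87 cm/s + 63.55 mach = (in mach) 63.55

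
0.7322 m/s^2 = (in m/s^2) 0.7322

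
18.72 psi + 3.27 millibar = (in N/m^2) 1.294e+05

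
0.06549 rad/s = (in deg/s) 3.752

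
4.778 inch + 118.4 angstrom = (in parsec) 3.933e-18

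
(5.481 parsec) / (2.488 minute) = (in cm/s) 1.133e+17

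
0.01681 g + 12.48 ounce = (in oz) 12.48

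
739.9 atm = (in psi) 1.087e+04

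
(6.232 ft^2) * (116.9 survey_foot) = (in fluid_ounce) 6.976e+05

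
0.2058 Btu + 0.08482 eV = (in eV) 1.355e+21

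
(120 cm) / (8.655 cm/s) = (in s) 13.86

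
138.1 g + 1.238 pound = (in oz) 24.68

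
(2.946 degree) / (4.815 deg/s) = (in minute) 0.0102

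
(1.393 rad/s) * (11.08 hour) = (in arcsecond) 1.146e+10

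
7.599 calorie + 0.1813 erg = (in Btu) 0.03014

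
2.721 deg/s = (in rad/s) 0.04749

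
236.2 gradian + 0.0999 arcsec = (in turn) 0.5905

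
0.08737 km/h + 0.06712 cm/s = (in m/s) 0.02494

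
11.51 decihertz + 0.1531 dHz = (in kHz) 0.001166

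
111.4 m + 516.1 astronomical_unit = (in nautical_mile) 4.169e+10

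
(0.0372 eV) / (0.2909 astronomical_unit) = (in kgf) 1.397e-32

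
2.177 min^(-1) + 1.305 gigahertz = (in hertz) 1.305e+09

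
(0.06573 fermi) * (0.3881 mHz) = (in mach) 7.492e-23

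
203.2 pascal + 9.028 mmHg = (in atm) 0.01388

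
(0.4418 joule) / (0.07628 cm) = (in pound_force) 130.2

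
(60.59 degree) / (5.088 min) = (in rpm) 0.03308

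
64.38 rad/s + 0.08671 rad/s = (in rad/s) 64.47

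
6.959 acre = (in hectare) 2.816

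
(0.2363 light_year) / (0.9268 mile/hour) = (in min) 8.993e+13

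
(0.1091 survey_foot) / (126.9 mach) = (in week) 1.272e-12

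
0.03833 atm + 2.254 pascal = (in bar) 0.03886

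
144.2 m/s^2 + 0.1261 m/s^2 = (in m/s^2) 144.3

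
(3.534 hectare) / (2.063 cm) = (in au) 1.145e-05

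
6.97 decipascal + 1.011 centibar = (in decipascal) 1.012e+04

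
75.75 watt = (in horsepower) 0.1016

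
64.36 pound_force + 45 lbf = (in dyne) 4.865e+07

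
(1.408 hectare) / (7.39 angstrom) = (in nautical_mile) 1.029e+10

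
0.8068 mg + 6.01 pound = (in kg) 2.726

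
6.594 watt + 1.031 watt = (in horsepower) 0.01023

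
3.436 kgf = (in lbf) 7.575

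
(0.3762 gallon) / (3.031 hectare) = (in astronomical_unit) 3.141e-19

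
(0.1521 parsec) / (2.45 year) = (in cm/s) 6.074e+09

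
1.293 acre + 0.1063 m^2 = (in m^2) 5233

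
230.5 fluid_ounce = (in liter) 6.817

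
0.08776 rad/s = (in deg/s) 5.028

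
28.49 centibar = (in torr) 213.7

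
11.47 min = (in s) 688.2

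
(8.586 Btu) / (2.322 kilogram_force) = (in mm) 3.978e+05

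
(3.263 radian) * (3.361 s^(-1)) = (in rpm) 104.7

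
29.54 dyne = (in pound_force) 6.641e-05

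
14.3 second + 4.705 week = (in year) 0.09023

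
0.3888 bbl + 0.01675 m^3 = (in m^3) 0.07856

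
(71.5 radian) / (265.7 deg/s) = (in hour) 0.004283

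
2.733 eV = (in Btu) 4.15e-22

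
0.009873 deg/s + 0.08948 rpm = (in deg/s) 0.5468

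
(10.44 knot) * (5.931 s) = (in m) 31.85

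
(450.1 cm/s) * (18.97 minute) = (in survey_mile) 3.183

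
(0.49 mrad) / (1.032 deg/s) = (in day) 3.149e-07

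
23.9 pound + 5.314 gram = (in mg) 1.085e+07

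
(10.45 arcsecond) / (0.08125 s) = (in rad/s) 0.0006235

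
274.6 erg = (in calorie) 6.563e-06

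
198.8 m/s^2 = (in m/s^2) 198.8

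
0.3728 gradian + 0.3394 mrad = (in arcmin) 21.3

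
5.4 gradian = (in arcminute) 291.6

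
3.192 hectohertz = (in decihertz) 3192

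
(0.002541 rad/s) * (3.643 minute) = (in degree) 31.82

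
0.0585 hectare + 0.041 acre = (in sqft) 8083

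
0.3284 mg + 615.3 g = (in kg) 0.6153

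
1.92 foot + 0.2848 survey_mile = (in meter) 458.9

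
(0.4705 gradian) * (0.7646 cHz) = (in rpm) 0.0005396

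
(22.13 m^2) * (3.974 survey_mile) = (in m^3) 1.415e+05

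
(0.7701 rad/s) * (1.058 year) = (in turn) 4.089e+06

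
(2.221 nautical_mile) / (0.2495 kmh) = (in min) 989.2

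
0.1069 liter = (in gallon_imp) 0.02351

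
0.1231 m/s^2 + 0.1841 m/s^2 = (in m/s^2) 0.3072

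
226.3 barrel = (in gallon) 9505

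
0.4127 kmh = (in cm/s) 11.46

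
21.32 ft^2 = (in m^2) 1.981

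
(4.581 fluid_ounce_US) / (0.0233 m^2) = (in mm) 5.814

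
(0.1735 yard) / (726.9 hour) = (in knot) 1.178e-07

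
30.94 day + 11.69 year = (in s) 3.713e+08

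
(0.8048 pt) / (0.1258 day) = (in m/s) 2.612e-08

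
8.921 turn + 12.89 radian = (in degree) 3950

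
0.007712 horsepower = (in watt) 5.751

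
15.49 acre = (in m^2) 6.269e+04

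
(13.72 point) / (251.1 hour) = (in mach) 1.572e-11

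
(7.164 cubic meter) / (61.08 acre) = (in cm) 0.002898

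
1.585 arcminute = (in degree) 0.02642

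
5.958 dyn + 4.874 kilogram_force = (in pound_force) 10.75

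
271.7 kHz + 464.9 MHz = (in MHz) 465.2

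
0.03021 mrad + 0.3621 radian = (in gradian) 23.05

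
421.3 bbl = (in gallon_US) 1.769e+04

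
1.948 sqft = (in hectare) 1.81e-05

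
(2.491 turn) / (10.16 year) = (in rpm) 4.665e-07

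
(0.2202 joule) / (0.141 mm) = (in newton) 1562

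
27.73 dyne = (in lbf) 6.234e-05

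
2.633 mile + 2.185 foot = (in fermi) 4.238e+18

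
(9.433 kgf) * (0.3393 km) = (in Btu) 29.75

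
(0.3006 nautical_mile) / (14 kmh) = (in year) 4.539e-06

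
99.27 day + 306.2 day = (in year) 1.111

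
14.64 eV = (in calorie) 5.606e-19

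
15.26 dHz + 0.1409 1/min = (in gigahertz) 1.528e-09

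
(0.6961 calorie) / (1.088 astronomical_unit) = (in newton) 1.789e-11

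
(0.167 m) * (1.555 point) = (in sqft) 0.0009861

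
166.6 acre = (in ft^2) 7.257e+06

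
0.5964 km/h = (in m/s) 0.1657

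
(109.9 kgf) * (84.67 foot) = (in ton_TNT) 6.648e-06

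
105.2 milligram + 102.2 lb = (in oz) 1635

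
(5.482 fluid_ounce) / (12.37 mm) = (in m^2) 0.01311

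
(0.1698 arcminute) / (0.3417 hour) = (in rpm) 3.834e-07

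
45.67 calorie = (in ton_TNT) 4.567e-08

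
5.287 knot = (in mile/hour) 6.084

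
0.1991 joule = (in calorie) 0.04759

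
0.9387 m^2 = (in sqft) 10.1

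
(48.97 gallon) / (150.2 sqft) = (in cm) 1.328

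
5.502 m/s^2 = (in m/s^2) 5.502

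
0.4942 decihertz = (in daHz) 0.004942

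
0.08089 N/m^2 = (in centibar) 8.089e-05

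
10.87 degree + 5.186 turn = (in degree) 1878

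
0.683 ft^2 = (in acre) 1.568e-05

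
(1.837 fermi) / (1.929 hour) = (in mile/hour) 5.917e-19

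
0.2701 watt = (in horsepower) 0.0003622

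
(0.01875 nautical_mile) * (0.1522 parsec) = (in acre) 4.03e+13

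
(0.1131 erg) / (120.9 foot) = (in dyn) 3.069e-05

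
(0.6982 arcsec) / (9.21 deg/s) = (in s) 2.106e-05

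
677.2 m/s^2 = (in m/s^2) 677.2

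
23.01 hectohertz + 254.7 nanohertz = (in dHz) 2.301e+04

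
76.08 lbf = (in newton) 338.4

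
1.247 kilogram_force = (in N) 12.23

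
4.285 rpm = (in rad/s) 0.4487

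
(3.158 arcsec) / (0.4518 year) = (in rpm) 1.026e-11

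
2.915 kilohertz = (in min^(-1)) 1.749e+05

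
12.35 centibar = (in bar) 0.1235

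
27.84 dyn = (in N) 0.0002784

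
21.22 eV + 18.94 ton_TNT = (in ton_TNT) 18.94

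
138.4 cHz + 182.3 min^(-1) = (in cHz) 442.2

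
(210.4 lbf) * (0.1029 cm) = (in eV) 6.011e+18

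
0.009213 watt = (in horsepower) 1.235e-05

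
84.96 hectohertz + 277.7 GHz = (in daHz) 2.777e+10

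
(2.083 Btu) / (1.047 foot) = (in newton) 6887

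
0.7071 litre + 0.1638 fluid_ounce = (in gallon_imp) 0.1566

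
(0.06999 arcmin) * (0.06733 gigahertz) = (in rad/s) 1371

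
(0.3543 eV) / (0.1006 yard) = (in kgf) 6.293e-20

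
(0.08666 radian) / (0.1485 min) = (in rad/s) 0.009726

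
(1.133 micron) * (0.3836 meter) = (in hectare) 4.346e-11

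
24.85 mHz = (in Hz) 0.02485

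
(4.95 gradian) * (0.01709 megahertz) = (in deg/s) 7.614e+04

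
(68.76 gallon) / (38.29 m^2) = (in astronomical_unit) 4.544e-14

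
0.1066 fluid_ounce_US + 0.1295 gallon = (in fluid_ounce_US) 16.68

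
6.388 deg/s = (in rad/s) 0.1115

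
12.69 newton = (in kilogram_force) 1.294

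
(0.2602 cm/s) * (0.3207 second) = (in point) 2.365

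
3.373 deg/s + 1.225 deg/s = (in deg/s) 4.598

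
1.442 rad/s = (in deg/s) 82.62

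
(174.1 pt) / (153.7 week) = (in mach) 1.94e-12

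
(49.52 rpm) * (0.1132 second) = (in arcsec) 1.211e+05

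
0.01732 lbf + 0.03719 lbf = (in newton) 0.2425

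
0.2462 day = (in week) 0.03517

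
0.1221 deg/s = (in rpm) 0.02035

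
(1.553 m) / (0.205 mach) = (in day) 2.575e-07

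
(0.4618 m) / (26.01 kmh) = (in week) 1.057e-07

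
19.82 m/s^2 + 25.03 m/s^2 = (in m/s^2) 44.85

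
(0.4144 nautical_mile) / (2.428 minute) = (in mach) 0.01547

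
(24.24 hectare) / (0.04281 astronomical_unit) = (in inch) 0.00149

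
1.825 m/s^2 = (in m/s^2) 1.825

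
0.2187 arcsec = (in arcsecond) 0.2187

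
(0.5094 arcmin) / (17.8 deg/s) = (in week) 7.886e-10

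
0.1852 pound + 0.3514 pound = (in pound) 0.5366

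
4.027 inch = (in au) 6.837e-13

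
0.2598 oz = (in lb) 0.01624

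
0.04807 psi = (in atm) 0.003271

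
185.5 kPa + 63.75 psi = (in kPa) 625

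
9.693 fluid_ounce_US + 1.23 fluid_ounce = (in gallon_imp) 0.07106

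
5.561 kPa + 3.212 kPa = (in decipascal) 8.773e+04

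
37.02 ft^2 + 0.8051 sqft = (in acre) 0.0008683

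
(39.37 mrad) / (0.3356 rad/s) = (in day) 1.358e-06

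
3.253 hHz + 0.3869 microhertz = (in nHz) 3.253e+11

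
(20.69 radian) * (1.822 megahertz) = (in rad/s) 3.77e+07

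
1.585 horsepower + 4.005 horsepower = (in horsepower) 5.59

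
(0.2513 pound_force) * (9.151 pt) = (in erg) 3.609e+04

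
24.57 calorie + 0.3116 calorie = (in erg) 1.041e+09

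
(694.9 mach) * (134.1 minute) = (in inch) 7.495e+10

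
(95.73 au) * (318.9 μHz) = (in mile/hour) 1.022e+10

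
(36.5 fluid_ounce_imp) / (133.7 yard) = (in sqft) 9.131e-05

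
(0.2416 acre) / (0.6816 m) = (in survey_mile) 0.8913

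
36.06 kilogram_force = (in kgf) 36.06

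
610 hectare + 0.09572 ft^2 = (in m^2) 6.1e+06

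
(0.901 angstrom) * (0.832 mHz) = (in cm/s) 7.496e-12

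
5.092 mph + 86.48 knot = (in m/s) 46.77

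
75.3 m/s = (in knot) 146.4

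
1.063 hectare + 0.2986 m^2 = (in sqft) 1.144e+05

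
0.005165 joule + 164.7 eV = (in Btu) 4.895e-06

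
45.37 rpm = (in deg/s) 272.2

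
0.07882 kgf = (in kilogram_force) 0.07882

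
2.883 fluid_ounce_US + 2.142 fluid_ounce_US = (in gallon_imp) 0.03269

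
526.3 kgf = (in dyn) 5.161e+08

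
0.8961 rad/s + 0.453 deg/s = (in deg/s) 51.8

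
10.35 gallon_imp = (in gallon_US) 12.43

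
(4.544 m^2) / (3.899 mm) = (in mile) 0.7242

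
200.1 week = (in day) 1401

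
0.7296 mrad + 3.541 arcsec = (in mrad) 0.7468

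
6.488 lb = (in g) 2943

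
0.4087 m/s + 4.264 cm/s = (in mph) 1.01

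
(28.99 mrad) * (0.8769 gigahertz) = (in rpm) 2.428e+08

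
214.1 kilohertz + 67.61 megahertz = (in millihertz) 6.782e+10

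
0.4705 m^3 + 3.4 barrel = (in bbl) 6.359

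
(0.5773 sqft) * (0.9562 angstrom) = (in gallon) 1.355e-09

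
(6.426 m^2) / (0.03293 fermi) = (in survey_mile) 1.213e+14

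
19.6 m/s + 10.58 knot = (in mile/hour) 56.02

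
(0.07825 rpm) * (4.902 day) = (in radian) 3471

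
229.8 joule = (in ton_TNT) 5.492e-08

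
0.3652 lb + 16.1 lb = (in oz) 263.4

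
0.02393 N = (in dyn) 2393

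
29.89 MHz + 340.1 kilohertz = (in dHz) 3.023e+08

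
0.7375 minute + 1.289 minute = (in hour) 0.03377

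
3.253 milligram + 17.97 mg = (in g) 0.02122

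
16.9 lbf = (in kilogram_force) 7.666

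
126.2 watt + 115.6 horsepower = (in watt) 8.633e+04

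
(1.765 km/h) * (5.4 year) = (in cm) 8.349e+09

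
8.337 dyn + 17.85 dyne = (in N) 0.0002619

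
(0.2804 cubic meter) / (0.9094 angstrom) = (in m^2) 3.083e+09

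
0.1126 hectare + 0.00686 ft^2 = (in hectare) 0.1126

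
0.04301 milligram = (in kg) 4.301e-08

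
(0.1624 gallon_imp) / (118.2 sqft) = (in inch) 0.002647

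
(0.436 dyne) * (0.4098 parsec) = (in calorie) 1.318e+10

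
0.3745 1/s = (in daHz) 0.03745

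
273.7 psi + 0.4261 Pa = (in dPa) 1.887e+07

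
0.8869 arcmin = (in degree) 0.01478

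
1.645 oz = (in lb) 0.1028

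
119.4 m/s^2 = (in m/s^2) 119.4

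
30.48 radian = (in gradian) 1940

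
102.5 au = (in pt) 4.347e+16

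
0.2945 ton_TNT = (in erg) 1.232e+16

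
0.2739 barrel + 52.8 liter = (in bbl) 0.606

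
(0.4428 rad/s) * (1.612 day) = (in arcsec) 1.272e+10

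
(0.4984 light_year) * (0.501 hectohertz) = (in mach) 6.938e+14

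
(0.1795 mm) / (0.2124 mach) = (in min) 4.137e-08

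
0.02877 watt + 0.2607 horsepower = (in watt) 194.4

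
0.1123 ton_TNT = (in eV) 2.933e+27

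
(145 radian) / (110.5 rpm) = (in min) 0.2088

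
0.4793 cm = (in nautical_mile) 2.588e-06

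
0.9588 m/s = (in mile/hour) 2.145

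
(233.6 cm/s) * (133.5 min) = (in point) 5.304e+07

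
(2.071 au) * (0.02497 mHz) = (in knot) 1.504e+07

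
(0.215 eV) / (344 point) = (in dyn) 2.839e-14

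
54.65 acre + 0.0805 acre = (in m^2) 2.215e+05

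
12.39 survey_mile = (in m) 1.994e+04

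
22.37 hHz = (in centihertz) 2.237e+05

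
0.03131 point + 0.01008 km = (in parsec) 3.267e-16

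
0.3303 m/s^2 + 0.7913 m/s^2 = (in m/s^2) 1.122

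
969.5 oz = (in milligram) 2.748e+07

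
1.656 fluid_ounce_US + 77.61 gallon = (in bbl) 1.848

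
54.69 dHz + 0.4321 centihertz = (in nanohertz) 5.473e+09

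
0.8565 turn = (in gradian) 342.6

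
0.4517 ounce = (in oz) 0.4517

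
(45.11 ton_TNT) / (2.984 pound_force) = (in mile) 8.835e+06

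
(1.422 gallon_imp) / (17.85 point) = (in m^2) 1.027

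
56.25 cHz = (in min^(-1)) 33.75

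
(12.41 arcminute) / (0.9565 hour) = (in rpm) 1.001e-05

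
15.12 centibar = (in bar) 0.1512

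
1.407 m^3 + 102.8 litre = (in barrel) 9.496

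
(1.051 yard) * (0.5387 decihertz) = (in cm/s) 5.177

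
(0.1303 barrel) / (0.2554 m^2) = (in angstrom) 8.111e+08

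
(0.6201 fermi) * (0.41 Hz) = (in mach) 7.467e-19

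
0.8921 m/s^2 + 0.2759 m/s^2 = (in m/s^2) 1.168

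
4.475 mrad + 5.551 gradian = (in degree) 5.252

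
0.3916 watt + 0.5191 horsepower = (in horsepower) 0.5196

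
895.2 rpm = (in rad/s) 93.75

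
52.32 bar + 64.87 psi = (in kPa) 5679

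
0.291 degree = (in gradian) 0.3233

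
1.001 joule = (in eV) 6.248e+18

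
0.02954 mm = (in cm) 0.002954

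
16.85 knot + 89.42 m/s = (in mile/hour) 219.4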